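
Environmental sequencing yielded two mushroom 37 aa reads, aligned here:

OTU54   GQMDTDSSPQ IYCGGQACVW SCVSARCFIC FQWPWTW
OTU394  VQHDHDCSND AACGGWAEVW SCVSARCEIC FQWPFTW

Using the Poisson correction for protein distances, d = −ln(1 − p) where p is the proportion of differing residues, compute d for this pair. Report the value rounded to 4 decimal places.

The sequences differ at positions 1 (G/V), 3 (M/H), 5 (T/H), 7 (S/C), 9 (P/N), 10 (Q/D), 11 (I/A), 12 (Y/A), 16 (Q/W), 18 (C/E), 28 (F/E), 35 (W/F).
p = 12/37 = 0.324324.
d = −ln(1 − 0.324324) = −ln(0.675676) = 0.3920.

0.3920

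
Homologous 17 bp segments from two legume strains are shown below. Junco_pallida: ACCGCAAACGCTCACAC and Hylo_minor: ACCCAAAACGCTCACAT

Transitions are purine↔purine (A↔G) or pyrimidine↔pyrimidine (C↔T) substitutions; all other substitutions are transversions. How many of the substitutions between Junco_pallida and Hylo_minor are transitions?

Mismatches occur at site 4 (G/C, transversion), site 5 (C/A, transversion), site 17 (C/T, transition).
Of the 3 differences, 1 transition and 2 transversions, so the answer is 1.

1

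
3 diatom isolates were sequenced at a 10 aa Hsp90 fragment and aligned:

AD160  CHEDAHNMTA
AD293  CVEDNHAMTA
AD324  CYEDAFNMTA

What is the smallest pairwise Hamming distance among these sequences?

2

Pairwise Hamming distances:
  AD160 vs AD293: 3
  AD160 vs AD324: 2
  AD293 vs AD324: 4
The smallest is 2, between AD160 and AD324.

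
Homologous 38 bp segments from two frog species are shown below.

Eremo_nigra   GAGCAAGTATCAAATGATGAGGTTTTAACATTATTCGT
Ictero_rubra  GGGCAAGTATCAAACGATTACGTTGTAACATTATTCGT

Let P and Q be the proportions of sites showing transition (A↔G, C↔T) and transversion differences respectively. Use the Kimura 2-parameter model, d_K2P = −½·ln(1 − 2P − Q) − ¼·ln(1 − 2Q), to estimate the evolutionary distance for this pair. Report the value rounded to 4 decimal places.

Mismatches occur at site 2 (A→G, transition), site 15 (T→C, transition), site 19 (G→T, transversion), site 21 (G→C, transversion), site 25 (T→G, transversion).
Of the 5 differences, 2 transitions and 3 transversions over 38 sites: P = 2/38 = 0.052632, Q = 3/38 = 0.078947.
d = −0.5·ln(0.815789) − 0.25·ln(0.842106) = −0.5·(-0.203600) − 0.25·(-0.171849) = 0.1448.

0.1448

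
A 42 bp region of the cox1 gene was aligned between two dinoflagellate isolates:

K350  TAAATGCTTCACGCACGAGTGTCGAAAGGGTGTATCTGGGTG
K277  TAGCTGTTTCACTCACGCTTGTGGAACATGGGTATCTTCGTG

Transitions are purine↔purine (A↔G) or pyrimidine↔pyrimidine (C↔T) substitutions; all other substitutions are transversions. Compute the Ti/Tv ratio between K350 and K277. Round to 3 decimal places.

Mismatches occur at site 3 (A↔G, transition), site 4 (A↔C, transversion), site 7 (C↔T, transition), site 13 (G↔T, transversion), site 18 (A↔C, transversion), site 19 (G↔T, transversion), site 23 (C↔G, transversion), site 27 (A↔C, transversion), site 28 (G↔A, transition), site 29 (G↔T, transversion), site 31 (T↔G, transversion), site 38 (G↔T, transversion), site 39 (G↔C, transversion).
Of the 13 differences, 3 transitions and 10 transversions, so Ti/Tv = 3/10 = 0.300.

0.300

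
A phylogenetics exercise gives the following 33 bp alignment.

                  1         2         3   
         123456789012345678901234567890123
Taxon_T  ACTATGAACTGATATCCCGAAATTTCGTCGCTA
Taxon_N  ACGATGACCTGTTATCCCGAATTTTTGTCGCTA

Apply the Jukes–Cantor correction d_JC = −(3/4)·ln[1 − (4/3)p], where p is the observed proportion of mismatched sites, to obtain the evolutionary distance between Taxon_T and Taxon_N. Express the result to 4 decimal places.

0.1693

The sequences differ at positions 3 (T/G), 8 (A/C), 12 (A/T), 22 (A/T), 26 (C/T).
p = 5/33 = 0.151515.
d = −0.75 · ln(1 − (4/3)·0.151515) = −0.75 · ln(0.797980) = −0.75 · (-0.225672) = 0.1693.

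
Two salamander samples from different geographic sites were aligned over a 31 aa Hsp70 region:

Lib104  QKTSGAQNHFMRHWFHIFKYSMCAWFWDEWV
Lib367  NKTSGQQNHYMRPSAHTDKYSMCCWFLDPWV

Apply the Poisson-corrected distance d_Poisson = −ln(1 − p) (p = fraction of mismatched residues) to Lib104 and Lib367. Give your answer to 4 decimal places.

0.4383

The sequences differ at positions 1 (Q/N), 6 (A/Q), 10 (F/Y), 13 (H/P), 14 (W/S), 15 (F/A), 17 (I/T), 18 (F/D), 24 (A/C), 27 (W/L), 29 (E/P).
p = 11/31 = 0.354839.
d = −ln(1 − 0.354839) = −ln(0.645161) = 0.4383.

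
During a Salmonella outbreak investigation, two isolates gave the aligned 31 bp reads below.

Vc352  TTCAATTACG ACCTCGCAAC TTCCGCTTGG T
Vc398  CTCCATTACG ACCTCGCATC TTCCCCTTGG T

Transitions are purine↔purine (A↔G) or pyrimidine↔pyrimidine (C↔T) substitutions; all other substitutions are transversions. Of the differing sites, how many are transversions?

3

The sequences differ at positions 1 (T/C, transition), 4 (A/C, transversion), 19 (A/T, transversion), 25 (G/C, transversion).
Of the 4 differences, 1 transition and 3 transversions, so the answer is 3.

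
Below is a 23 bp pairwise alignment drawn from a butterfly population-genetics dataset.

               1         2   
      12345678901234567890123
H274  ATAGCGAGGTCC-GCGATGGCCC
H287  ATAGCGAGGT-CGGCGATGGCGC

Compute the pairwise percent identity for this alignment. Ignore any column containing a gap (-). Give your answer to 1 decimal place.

Excluding the 2 gap columns leaves 21 comparable sites.
The sequences differ at position 22 (C/G).
20 of the 21 comparable sites match, so the percent identity is 20/21 × 100 = 95.2%.

95.2%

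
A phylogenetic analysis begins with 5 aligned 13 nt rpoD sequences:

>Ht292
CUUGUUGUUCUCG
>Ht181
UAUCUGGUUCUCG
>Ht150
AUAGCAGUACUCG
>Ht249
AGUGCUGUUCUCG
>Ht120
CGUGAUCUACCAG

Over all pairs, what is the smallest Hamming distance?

Pairwise Hamming distances:
  Ht292 vs Ht181: 4
  Ht292 vs Ht150: 5
  Ht292 vs Ht249: 3
  Ht292 vs Ht120: 6
  Ht181 vs Ht150: 7
  Ht181 vs Ht249: 5
  Ht181 vs Ht120: 9
  Ht150 vs Ht249: 4
  Ht150 vs Ht120: 8
  Ht249 vs Ht120: 6
The smallest is 3, between Ht292 and Ht249.

3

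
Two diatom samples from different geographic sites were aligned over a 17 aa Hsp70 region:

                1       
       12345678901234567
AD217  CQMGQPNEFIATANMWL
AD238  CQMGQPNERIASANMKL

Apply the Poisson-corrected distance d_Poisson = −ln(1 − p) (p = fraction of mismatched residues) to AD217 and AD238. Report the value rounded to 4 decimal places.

The sequences differ at positions 9 (F/R), 12 (T/S), 16 (W/K).
p = 3/17 = 0.176471.
d = −ln(1 − 0.176471) = −ln(0.823529) = 0.1942.

0.1942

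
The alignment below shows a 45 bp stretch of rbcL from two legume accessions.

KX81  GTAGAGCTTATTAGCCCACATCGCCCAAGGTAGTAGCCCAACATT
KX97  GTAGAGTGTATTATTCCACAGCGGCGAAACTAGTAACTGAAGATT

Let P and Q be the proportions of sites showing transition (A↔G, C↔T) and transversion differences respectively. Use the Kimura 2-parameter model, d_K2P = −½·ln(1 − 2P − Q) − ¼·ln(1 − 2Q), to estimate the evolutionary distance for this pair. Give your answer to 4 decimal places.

0.3653

Differing sites — 7:C/T (Ti); 8:T/G (Tv); 14:G/T (Tv); 15:C/T (Ti); 21:T/G (Tv); 24:C/G (Tv); 26:C/G (Tv); 29:G/A (Ti); 30:G/C (Tv); 36:G/A (Ti); 38:C/T (Ti); 39:C/G (Tv); 42:C/G (Tv).
Of the 13 differences, 5 transitions and 8 transversions over 45 sites: P = 5/45 = 0.111111, Q = 8/45 = 0.177778.
d = −0.5·ln(0.600000) − 0.25·ln(0.644444) = −0.5·(-0.510826) − 0.25·(-0.439367) = 0.3653.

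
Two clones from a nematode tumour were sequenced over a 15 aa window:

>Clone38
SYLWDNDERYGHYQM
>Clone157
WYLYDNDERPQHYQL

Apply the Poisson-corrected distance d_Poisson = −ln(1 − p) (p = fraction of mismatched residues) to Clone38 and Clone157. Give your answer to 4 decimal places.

0.4055

The sequences differ at positions 1 (S/W), 4 (W/Y), 10 (Y/P), 11 (G/Q), 15 (M/L).
p = 5/15 = 0.333333.
d = −ln(1 − 0.333333) = −ln(0.666667) = 0.4055.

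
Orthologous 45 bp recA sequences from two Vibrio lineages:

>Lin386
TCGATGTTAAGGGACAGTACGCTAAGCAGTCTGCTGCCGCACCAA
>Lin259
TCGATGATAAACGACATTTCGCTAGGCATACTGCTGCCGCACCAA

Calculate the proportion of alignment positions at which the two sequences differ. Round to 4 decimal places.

Differing sites — 7:T/A; 11:G/A; 12:G/C; 17:G/T; 19:A/T; 25:A/G; 29:G/T; 30:T/A.
There are 8 differences over 45 sites, so p = 8/45 = 0.1778.

0.1778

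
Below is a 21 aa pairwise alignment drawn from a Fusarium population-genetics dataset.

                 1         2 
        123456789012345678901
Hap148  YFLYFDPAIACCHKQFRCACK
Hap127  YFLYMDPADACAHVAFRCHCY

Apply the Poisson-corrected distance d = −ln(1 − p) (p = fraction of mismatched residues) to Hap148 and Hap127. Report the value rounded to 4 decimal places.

Differing sites — 5:F/M; 9:I/D; 12:C/A; 14:K/V; 15:Q/A; 19:A/H; 21:K/Y.
p = 7/21 = 0.333333.
d = −ln(1 − 0.333333) = −ln(0.666667) = 0.4055.

0.4055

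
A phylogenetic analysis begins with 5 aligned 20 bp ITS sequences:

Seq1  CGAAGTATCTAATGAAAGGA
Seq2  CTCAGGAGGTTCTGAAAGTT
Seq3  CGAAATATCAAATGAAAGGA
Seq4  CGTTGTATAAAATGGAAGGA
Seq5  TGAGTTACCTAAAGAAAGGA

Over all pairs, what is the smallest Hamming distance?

Pairwise Hamming distances:
  Seq1 vs Seq2: 9
  Seq1 vs Seq3: 2
  Seq1 vs Seq4: 5
  Seq1 vs Seq5: 5
  Seq2 vs Seq3: 11
  Seq2 vs Seq4: 12
  Seq2 vs Seq5: 13
  Seq3 vs Seq4: 5
  Seq3 vs Seq5: 6
  Seq4 vs Seq5: 9
The smallest is 2, between Seq1 and Seq3.

2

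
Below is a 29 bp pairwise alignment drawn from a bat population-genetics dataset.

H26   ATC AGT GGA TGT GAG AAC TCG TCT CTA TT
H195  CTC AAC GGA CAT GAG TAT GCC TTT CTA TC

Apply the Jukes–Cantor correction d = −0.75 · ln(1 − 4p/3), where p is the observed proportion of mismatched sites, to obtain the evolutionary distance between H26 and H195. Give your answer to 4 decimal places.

Differing sites — 1:A/C; 5:G/A; 6:T/C; 10:T/C; 11:G/A; 16:A/T; 18:C/T; 19:T/G; 21:G/C; 23:C/T; 29:T/C.
p = 11/29 = 0.379310.
d = −0.75 · ln(1 − (4/3)·0.379310) = −0.75 · ln(0.494253) = −0.75 · (-0.704708) = 0.5285.

0.5285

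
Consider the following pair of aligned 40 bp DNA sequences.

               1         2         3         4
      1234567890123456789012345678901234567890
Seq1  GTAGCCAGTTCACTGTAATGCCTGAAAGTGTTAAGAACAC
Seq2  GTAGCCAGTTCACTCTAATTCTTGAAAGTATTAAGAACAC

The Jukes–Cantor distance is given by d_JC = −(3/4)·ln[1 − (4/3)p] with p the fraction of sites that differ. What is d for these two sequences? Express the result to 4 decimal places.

0.1073

Mismatches occur at site 15 (G/C), site 20 (G/T), site 22 (C/T), site 30 (G/A).
p = 4/40 = 0.100000.
d = −0.75 · ln(1 − (4/3)·0.100000) = −0.75 · ln(0.866667) = −0.75 · (-0.143100) = 0.1073.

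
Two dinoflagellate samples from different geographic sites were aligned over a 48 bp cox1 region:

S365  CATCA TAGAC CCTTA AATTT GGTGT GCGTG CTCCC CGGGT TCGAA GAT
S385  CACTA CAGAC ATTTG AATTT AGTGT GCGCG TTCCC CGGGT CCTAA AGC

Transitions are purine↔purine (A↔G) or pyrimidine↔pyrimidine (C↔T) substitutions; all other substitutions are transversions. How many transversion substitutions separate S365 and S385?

2

Differing sites — 3:T/C (Ti); 4:C/T (Ti); 6:T/C (Ti); 11:C/A (Tv); 12:C/T (Ti); 15:A/G (Ti); 21:G/A (Ti); 29:T/C (Ti); 31:C/T (Ti); 41:T/C (Ti); 43:G/T (Tv); 46:G/A (Ti); 47:A/G (Ti); 48:T/C (Ti).
Of the 14 differences, 12 transitions and 2 transversions, so the answer is 2.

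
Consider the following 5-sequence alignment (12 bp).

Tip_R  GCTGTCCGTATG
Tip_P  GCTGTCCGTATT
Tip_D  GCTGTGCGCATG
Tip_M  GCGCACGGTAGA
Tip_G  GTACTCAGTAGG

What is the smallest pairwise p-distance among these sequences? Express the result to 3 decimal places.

0.083

Pairwise Hamming distances:
  Tip_R vs Tip_P: 1
  Tip_R vs Tip_D: 2
  Tip_R vs Tip_M: 6
  Tip_R vs Tip_G: 5
  Tip_P vs Tip_D: 3
  Tip_P vs Tip_M: 6
  Tip_P vs Tip_G: 6
  Tip_D vs Tip_M: 8
  Tip_D vs Tip_G: 7
  Tip_M vs Tip_G: 5
The smallest is 1 mismatch, between Tip_R and Tip_P; p = 1/12 = 0.083.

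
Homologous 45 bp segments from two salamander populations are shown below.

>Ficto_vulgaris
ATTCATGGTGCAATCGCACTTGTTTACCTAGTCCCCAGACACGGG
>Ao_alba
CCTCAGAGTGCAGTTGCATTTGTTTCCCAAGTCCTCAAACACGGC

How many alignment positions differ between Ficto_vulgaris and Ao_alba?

12

The sequences differ at positions 1 (A/C), 2 (T/C), 6 (T/G), 7 (G/A), 13 (A/G), 15 (C/T), 19 (C/T), 26 (A/C), 29 (T/A), 35 (C/T), 38 (G/A), 45 (G/C).
That gives 12 mismatches out of 45 aligned sites, so the Hamming distance is 12.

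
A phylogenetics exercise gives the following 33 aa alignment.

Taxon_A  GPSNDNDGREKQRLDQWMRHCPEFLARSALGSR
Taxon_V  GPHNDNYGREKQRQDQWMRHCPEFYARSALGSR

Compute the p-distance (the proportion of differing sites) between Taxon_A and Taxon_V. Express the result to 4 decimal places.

0.1212

Differing sites — 3:S/H; 7:D/Y; 14:L/Q; 25:L/Y.
There are 4 differences over 33 sites, so p = 4/33 = 0.1212.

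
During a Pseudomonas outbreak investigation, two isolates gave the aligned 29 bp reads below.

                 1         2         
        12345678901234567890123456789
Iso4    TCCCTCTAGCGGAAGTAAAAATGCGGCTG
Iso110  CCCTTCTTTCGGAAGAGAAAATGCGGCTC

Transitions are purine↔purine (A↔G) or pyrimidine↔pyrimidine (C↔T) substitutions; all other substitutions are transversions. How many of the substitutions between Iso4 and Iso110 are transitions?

Mismatches occur at site 1 (T→C, transition), site 4 (C→T, transition), site 8 (A→T, transversion), site 9 (G→T, transversion), site 16 (T→A, transversion), site 17 (A→G, transition), site 29 (G→C, transversion).
Of the 7 differences, 3 transitions and 4 transversions, so the answer is 3.

3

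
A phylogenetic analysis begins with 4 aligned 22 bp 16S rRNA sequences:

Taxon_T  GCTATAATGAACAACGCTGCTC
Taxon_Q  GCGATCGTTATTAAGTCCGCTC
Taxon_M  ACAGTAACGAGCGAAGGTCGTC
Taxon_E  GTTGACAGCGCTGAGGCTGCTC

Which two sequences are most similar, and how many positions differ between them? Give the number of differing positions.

9

Pairwise Hamming distances:
  Taxon_T vs Taxon_Q: 9
  Taxon_T vs Taxon_M: 10
  Taxon_T vs Taxon_E: 11
  Taxon_Q vs Taxon_M: 16
  Taxon_Q vs Taxon_E: 12
  Taxon_M vs Taxon_E: 14
The smallest is 9, between Taxon_T and Taxon_Q.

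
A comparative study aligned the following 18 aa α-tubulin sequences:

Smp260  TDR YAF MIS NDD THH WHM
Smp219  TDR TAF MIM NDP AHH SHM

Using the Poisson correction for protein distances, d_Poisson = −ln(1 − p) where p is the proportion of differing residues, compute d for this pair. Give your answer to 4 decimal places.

The sequences differ at positions 4 (Y/T), 9 (S/M), 12 (D/P), 13 (T/A), 16 (W/S).
p = 5/18 = 0.277778.
d = −ln(1 − 0.277778) = −ln(0.722222) = 0.3254.

0.3254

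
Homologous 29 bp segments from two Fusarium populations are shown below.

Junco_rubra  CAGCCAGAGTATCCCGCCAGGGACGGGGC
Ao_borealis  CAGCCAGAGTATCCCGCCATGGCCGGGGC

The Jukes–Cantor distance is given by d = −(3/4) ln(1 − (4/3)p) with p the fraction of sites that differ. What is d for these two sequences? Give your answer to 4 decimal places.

Differing sites — 20:G/T; 23:A/C.
p = 2/29 = 0.068966.
d = −0.75 · ln(1 − (4/3)·0.068966) = −0.75 · ln(0.908045) = −0.75 · (-0.096461) = 0.0723.

0.0723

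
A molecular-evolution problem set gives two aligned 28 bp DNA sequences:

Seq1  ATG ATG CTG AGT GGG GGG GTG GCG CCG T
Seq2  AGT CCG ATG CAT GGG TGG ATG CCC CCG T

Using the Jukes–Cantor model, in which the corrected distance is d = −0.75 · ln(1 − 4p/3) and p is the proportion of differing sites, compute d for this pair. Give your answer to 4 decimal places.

The sequences differ at positions 2 (T/G), 3 (G/T), 4 (A/C), 5 (T/C), 7 (C/A), 10 (A/C), 11 (G/A), 16 (G/T), 19 (G/A), 22 (G/C), 24 (G/C).
p = 11/28 = 0.392857.
d = −0.75 · ln(1 − (4/3)·0.392857) = −0.75 · ln(0.476191) = −0.75 · (-0.741936) = 0.5565.

0.5565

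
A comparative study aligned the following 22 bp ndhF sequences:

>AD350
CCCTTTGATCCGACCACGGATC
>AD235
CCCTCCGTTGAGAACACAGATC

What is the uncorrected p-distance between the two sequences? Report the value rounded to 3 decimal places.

The sequences differ at positions 5 (T/C), 6 (T/C), 8 (A/T), 10 (C/G), 11 (C/A), 14 (C/A), 18 (G/A).
There are 7 differences over 22 sites, so p = 7/22 = 0.318.

0.318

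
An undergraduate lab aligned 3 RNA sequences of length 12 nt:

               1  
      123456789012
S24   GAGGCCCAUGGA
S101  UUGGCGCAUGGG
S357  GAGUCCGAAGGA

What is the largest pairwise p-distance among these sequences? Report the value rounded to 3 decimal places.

0.583

Pairwise Hamming distances:
  S24 vs S101: 4
  S24 vs S357: 3
  S101 vs S357: 7
The largest is 7 mismatches, between S101 and S357; p = 7/12 = 0.583.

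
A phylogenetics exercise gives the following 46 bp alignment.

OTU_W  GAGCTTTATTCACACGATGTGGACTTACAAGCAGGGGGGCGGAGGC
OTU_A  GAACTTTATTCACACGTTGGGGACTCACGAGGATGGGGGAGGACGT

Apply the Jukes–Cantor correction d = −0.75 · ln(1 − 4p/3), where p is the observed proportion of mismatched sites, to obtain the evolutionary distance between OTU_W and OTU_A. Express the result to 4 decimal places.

0.2567

Mismatches occur at site 3 (G↔A), site 17 (A↔T), site 20 (T↔G), site 26 (T↔C), site 29 (A↔G), site 32 (C↔G), site 34 (G↔T), site 40 (C↔A), site 44 (G↔C), site 46 (C↔T).
p = 10/46 = 0.217391.
d = −0.75 · ln(1 − (4/3)·0.217391) = −0.75 · ln(0.710145) = −0.75 · (-0.342286) = 0.2567.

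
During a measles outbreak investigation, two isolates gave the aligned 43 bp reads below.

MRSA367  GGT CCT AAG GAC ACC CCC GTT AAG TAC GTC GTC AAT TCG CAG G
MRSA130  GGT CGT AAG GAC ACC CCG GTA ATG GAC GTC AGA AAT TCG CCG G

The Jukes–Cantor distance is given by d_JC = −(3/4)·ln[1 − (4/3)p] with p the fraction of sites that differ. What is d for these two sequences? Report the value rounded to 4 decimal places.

Mismatches occur at site 5 (C↔G), site 18 (C↔G), site 21 (T↔A), site 23 (A↔T), site 25 (T↔G), site 31 (G↔A), site 32 (T↔G), site 33 (C↔A), site 41 (A↔C).
p = 9/43 = 0.209302.
d = −0.75 · ln(1 − (4/3)·0.209302) = −0.75 · ln(0.720931) = −0.75 · (-0.327212) = 0.2454.

0.2454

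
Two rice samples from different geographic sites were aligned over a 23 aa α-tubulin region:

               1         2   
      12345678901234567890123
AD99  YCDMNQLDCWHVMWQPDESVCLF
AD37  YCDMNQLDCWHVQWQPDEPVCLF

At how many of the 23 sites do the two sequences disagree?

Mismatches occur at site 13 (M↔Q), site 19 (S↔P).
That gives 2 mismatches out of 23 aligned sites, so the Hamming distance is 2.

2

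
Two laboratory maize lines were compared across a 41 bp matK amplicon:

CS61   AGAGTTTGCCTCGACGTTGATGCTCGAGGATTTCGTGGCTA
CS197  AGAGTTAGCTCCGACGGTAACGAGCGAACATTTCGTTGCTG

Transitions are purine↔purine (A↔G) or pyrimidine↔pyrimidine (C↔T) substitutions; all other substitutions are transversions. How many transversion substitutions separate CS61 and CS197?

The sequences differ at positions 7 (T/A, transversion), 10 (C/T, transition), 11 (T/C, transition), 17 (T/G, transversion), 19 (G/A, transition), 21 (T/C, transition), 23 (C/A, transversion), 24 (T/G, transversion), 28 (G/A, transition), 29 (G/C, transversion), 37 (G/T, transversion), 41 (A/G, transition).
Of the 12 differences, 6 transitions and 6 transversions, so the answer is 6.

6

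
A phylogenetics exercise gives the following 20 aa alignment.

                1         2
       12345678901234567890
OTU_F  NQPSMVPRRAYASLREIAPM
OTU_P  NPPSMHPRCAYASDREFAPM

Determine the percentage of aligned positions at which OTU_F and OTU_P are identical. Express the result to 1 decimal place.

Mismatches occur at site 2 (Q/P), site 6 (V/H), site 9 (R/C), site 14 (L/D), site 17 (I/F).
15 of the 20 sites match, so the percent identity is 15/20 × 100 = 75.0%.

75.0%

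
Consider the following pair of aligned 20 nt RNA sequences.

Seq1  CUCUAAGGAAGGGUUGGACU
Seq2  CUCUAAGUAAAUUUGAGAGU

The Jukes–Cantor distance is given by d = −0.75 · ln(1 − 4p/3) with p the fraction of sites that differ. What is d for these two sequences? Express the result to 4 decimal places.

0.4715

Differing sites — 8:G/U; 11:G/A; 12:G/U; 13:G/U; 15:U/G; 16:G/A; 19:C/G.
p = 7/20 = 0.350000.
d = −0.75 · ln(1 − (4/3)·0.350000) = −0.75 · ln(0.533333) = −0.75 · (-0.628609) = 0.4715.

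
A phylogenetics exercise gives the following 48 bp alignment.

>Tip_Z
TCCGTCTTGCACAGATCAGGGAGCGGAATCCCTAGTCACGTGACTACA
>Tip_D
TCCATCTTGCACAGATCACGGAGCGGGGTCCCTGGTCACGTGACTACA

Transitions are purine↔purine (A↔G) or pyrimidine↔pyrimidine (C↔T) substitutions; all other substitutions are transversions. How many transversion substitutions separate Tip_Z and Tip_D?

Differing sites — 4:G/A (Ti); 19:G/C (Tv); 27:A/G (Ti); 28:A/G (Ti); 34:A/G (Ti).
Of the 5 differences, 4 transitions and 1 transversion, so the answer is 1.

1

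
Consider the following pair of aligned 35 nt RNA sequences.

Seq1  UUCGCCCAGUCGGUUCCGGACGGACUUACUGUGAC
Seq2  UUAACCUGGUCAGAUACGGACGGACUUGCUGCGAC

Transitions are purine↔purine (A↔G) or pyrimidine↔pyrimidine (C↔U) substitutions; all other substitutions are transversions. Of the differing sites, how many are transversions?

3

The sequences differ at positions 3 (C/A, transversion), 4 (G/A, transition), 7 (C/U, transition), 8 (A/G, transition), 12 (G/A, transition), 14 (U/A, transversion), 16 (C/A, transversion), 28 (A/G, transition), 32 (U/C, transition).
Of the 9 differences, 6 transitions and 3 transversions, so the answer is 3.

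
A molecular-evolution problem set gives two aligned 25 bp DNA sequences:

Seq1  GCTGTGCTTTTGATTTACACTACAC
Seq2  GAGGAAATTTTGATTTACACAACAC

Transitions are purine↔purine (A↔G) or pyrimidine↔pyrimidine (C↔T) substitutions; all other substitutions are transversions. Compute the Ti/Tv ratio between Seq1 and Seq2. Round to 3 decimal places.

0.200

Mismatches occur at site 2 (C↔A, transversion), site 3 (T↔G, transversion), site 5 (T↔A, transversion), site 6 (G↔A, transition), site 7 (C↔A, transversion), site 21 (T↔A, transversion).
Of the 6 differences, 1 transition and 5 transversions, so Ti/Tv = 1/5 = 0.200.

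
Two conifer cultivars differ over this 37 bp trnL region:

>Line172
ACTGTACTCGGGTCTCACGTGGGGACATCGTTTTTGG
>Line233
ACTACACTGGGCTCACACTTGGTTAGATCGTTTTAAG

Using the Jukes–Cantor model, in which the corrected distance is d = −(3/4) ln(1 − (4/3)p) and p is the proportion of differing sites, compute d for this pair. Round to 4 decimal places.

Mismatches occur at site 4 (G→A), site 5 (T→C), site 9 (C→G), site 12 (G→C), site 15 (T→A), site 19 (G→T), site 23 (G→T), site 24 (G→T), site 26 (C→G), site 35 (T→A), site 36 (G→A).
p = 11/37 = 0.297297.
d = −0.75 · ln(1 − (4/3)·0.297297) = −0.75 · ln(0.603604) = −0.75 · (-0.504837) = 0.3786.

0.3786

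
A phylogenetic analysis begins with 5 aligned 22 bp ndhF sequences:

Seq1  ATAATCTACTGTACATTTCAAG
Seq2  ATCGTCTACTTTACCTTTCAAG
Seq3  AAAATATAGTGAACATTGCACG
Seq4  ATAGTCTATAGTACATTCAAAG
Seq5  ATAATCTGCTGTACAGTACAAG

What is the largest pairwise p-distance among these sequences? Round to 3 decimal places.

Pairwise Hamming distances:
  Seq1 vs Seq2: 4
  Seq1 vs Seq3: 6
  Seq1 vs Seq4: 5
  Seq1 vs Seq5: 3
  Seq2 vs Seq3: 10
  Seq2 vs Seq4: 7
  Seq2 vs Seq5: 7
  Seq3 vs Seq4: 9
  Seq3 vs Seq5: 8
  Seq4 vs Seq5: 7
The largest is 10 mismatches, between Seq2 and Seq3; p = 10/22 = 0.455.

0.455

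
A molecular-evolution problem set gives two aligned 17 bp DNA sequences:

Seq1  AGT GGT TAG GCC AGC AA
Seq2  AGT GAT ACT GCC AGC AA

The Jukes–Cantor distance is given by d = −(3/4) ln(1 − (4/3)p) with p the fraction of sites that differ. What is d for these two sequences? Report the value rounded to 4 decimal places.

0.2824

The sequences differ at positions 5 (G/A), 7 (T/A), 8 (A/C), 9 (G/T).
p = 4/17 = 0.235294.
d = −0.75 · ln(1 − (4/3)·0.235294) = −0.75 · ln(0.686275) = −0.75 · (-0.376477) = 0.2824.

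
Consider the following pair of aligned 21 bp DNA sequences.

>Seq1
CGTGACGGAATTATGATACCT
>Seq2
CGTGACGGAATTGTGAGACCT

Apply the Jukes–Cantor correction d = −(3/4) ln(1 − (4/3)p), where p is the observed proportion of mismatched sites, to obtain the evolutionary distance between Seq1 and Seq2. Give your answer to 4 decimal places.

0.1019

Differing sites — 13:A/G; 17:T/G.
p = 2/21 = 0.095238.
d = −0.75 · ln(1 − (4/3)·0.095238) = −0.75 · ln(0.873016) = −0.75 · (-0.135801) = 0.1019.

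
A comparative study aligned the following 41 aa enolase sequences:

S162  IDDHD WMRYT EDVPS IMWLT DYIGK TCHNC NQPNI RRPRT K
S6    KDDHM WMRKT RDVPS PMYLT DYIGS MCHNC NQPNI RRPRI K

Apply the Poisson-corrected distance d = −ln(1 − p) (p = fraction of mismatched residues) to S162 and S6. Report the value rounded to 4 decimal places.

The sequences differ at positions 1 (I/K), 5 (D/M), 9 (Y/K), 11 (E/R), 16 (I/P), 18 (W/Y), 25 (K/S), 26 (T/M), 40 (T/I).
p = 9/41 = 0.219512.
d = −ln(1 − 0.219512) = −ln(0.780488) = 0.2478.

0.2478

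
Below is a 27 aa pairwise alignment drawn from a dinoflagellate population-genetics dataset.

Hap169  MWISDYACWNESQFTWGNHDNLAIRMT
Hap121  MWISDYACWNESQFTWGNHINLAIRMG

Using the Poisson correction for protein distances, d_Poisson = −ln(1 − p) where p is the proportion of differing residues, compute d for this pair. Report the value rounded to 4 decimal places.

0.0770

Differing sites — 20:D/I; 27:T/G.
p = 2/27 = 0.074074.
d = −ln(1 − 0.074074) = −ln(0.925926) = 0.0770.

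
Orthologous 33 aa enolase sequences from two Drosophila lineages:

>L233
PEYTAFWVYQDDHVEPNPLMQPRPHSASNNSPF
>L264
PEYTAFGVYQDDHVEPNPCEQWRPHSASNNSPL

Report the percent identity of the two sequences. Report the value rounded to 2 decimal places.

84.85%

Differing sites — 7:W/G; 19:L/C; 20:M/E; 22:P/W; 33:F/L.
28 of the 33 sites match, so the percent identity is 28/33 × 100 = 84.85%.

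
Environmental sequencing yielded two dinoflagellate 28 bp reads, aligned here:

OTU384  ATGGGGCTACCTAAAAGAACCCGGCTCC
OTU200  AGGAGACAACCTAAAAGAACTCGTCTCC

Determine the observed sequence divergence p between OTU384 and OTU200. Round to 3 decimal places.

The sequences differ at positions 2 (T/G), 4 (G/A), 6 (G/A), 8 (T/A), 21 (C/T), 24 (G/T).
There are 6 differences over 28 sites, so p = 6/28 = 0.214.

0.214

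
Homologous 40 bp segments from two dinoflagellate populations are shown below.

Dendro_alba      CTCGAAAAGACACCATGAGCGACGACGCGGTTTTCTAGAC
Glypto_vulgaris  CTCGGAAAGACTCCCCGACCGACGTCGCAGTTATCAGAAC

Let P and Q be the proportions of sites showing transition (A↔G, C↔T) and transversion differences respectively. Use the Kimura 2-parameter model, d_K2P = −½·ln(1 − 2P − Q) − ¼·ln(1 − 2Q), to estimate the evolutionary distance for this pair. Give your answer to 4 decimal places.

Differing sites — 5:A/G (Ti); 12:A/T (Tv); 15:A/C (Tv); 16:T/C (Ti); 19:G/C (Tv); 25:A/T (Tv); 29:G/A (Ti); 33:T/A (Tv); 36:T/A (Tv); 37:A/G (Ti); 38:G/A (Ti).
Of the 11 differences, 5 transitions and 6 transversions over 40 sites: P = 5/40 = 0.125000, Q = 6/40 = 0.150000.
d = −0.5·ln(0.600000) − 0.25·ln(0.700000) = −0.5·(-0.510826) − 0.25·(-0.356675) = 0.3446.

0.3446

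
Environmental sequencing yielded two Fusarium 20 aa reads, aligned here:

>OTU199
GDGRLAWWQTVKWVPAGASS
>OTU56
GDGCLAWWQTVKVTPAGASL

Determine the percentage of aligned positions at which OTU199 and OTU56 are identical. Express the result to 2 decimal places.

Mismatches occur at site 4 (R→C), site 13 (W→V), site 14 (V→T), site 20 (S→L).
16 of the 20 sites match, so the percent identity is 16/20 × 100 = 80.00%.

80.00%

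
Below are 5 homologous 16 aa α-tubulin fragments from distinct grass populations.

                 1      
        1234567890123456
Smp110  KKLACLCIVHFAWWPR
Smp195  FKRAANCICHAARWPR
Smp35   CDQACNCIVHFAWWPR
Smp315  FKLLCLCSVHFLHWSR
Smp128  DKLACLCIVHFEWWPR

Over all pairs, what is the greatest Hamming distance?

10

Pairwise Hamming distances:
  Smp110 vs Smp195: 7
  Smp110 vs Smp35: 4
  Smp110 vs Smp315: 6
  Smp110 vs Smp128: 2
  Smp195 vs Smp35: 7
  Smp195 vs Smp315: 10
  Smp195 vs Smp128: 8
  Smp35 vs Smp315: 9
  Smp35 vs Smp128: 5
  Smp315 vs Smp128: 6
The largest is 10, between Smp195 and Smp315.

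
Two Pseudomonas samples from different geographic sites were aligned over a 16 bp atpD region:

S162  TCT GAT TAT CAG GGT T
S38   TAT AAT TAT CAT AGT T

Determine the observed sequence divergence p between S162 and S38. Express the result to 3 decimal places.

Differing sites — 2:C/A; 4:G/A; 12:G/T; 13:G/A.
There are 4 differences over 16 sites, so p = 4/16 = 0.250.

0.250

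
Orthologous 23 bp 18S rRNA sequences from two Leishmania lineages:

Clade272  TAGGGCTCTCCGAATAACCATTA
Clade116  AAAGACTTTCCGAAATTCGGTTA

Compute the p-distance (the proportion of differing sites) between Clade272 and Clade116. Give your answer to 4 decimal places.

The sequences differ at positions 1 (T/A), 3 (G/A), 5 (G/A), 8 (C/T), 15 (T/A), 16 (A/T), 17 (A/T), 19 (C/G), 20 (A/G).
There are 9 differences over 23 sites, so p = 9/23 = 0.3913.

0.3913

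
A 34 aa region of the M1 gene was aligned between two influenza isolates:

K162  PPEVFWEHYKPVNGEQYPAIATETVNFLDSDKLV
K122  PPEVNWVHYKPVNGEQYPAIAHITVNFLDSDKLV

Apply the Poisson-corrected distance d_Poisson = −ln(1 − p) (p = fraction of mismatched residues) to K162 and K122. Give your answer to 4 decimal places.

0.1252

Differing sites — 5:F/N; 7:E/V; 22:T/H; 23:E/I.
p = 4/34 = 0.117647.
d = −ln(1 − 0.117647) = −ln(0.882353) = 0.1252.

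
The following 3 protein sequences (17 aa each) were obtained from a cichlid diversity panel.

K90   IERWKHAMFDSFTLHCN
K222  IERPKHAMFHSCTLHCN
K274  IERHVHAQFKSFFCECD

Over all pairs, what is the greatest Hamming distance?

Pairwise Hamming distances:
  K90 vs K222: 3
  K90 vs K274: 8
  K222 vs K274: 9
The largest is 9, between K222 and K274.

9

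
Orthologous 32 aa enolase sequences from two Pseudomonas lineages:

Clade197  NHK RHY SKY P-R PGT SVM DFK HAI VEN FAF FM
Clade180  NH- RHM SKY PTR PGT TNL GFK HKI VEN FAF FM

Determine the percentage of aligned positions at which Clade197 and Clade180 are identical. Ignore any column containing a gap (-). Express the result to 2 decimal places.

Excluding the 2 gap columns leaves 30 comparable sites.
The sequences differ at positions 6 (Y/M), 16 (S/T), 17 (V/N), 18 (M/L), 19 (D/G), 23 (A/K).
24 of the 30 comparable sites match, so the percent identity is 24/30 × 100 = 80.00%.

80.00%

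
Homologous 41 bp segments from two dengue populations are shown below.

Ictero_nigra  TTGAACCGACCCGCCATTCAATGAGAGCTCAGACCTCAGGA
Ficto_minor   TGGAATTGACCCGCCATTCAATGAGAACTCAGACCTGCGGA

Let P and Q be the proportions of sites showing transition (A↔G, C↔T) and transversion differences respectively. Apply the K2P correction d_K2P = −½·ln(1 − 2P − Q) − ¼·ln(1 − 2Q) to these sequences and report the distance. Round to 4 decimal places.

0.1635

Differing sites — 2:T/G (Tv); 6:C/T (Ti); 7:C/T (Ti); 27:G/A (Ti); 37:C/G (Tv); 38:A/C (Tv).
Of the 6 differences, 3 transitions and 3 transversions over 41 sites: P = 3/41 = 0.073171, Q = 3/41 = 0.073171.
d = −0.5·ln(0.780487) − 0.25·ln(0.853658) = −0.5·(-0.247837) − 0.25·(-0.158225) = 0.1635.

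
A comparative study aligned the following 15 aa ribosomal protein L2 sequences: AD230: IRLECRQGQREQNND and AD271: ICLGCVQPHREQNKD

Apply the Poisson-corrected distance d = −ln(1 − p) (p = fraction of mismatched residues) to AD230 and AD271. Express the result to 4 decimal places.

Differing sites — 2:R/C; 4:E/G; 6:R/V; 8:G/P; 9:Q/H; 14:N/K.
p = 6/15 = 0.400000.
d = −ln(1 − 0.400000) = −ln(0.600000) = 0.5108.

0.5108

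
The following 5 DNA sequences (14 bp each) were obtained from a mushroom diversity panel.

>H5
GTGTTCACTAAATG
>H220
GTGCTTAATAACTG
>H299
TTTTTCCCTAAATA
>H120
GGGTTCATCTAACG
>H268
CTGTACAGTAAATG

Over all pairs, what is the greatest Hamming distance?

Pairwise Hamming distances:
  H5 vs H220: 4
  H5 vs H299: 4
  H5 vs H120: 5
  H5 vs H268: 3
  H220 vs H299: 8
  H220 vs H120: 8
  H220 vs H268: 6
  H299 vs H120: 9
  H299 vs H268: 6
  H120 vs H268: 7
The largest is 9, between H299 and H120.

9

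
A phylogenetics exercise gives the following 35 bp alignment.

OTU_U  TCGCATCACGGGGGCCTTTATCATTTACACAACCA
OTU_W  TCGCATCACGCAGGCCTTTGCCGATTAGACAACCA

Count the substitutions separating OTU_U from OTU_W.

Differing sites — 11:G/C; 12:G/A; 20:A/G; 21:T/C; 23:A/G; 24:T/A; 28:C/G.
That gives 7 mismatches out of 35 aligned sites, so the Hamming distance is 7.

7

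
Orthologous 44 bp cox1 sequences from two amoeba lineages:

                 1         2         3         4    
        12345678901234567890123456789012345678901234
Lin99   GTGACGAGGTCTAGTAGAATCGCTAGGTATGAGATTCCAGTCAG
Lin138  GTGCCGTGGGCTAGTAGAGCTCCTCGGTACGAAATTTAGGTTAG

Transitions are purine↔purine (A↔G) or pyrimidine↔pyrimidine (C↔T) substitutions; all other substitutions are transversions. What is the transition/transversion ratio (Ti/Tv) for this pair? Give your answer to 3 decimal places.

Mismatches occur at site 4 (A→C, transversion), site 7 (A→T, transversion), site 10 (T→G, transversion), site 19 (A→G, transition), site 20 (T→C, transition), site 21 (C→T, transition), site 22 (G→C, transversion), site 25 (A→C, transversion), site 30 (T→C, transition), site 33 (G→A, transition), site 37 (C→T, transition), site 38 (C→A, transversion), site 39 (A→G, transition), site 42 (C→T, transition).
Of the 14 differences, 8 transitions and 6 transversions, so Ti/Tv = 8/6 = 1.333.

1.333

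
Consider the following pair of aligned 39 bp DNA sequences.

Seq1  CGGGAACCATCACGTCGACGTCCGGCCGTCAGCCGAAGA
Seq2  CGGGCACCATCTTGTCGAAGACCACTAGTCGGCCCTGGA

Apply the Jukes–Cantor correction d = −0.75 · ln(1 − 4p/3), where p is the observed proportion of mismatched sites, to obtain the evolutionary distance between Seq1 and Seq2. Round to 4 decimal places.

Mismatches occur at site 5 (A↔C), site 12 (A↔T), site 13 (C↔T), site 19 (C↔A), site 21 (T↔A), site 24 (G↔A), site 25 (G↔C), site 26 (C↔T), site 27 (C↔A), site 31 (A↔G), site 35 (G↔C), site 36 (A↔T), site 37 (A↔G).
p = 13/39 = 0.333333.
d = −0.75 · ln(1 − (4/3)·0.333333) = −0.75 · ln(0.555556) = −0.75 · (-0.587786) = 0.4408.

0.4408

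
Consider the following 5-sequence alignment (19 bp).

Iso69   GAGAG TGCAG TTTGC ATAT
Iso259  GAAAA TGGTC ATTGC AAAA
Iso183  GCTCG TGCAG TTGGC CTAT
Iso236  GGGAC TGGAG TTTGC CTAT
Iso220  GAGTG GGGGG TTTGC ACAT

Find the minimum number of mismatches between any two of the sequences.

Pairwise Hamming distances:
  Iso69 vs Iso259: 8
  Iso69 vs Iso183: 5
  Iso69 vs Iso236: 4
  Iso69 vs Iso220: 5
  Iso259 vs Iso183: 12
  Iso259 vs Iso236: 9
  Iso259 vs Iso220: 9
  Iso183 vs Iso236: 6
  Iso183 vs Iso220: 9
  Iso236 vs Iso220: 7
The smallest is 4, between Iso69 and Iso236.

4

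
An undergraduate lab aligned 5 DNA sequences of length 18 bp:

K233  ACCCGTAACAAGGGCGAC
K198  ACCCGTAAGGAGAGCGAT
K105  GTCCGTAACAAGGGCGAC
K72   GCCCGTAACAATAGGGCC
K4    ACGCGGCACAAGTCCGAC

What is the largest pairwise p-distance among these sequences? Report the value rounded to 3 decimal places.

0.500

Pairwise Hamming distances:
  K233 vs K198: 4
  K233 vs K105: 2
  K233 vs K72: 5
  K233 vs K4: 5
  K198 vs K105: 6
  K198 vs K72: 7
  K198 vs K4: 8
  K105 vs K72: 5
  K105 vs K4: 7
  K72 vs K4: 9
The largest is 9 mismatches, between K72 and K4; p = 9/18 = 0.500.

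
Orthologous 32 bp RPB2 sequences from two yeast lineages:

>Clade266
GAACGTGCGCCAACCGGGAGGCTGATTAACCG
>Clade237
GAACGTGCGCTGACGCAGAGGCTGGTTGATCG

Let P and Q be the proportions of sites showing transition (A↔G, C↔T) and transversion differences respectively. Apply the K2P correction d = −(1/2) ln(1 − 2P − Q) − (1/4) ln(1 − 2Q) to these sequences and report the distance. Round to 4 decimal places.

Differing sites — 11:C/T (Ti); 12:A/G (Ti); 15:C/G (Tv); 16:G/C (Tv); 17:G/A (Ti); 25:A/G (Ti); 28:A/G (Ti); 30:C/T (Ti).
Of the 8 differences, 6 transitions and 2 transversions over 32 sites: P = 6/32 = 0.187500, Q = 2/32 = 0.062500.
d = −0.5·ln(0.562500) − 0.25·ln(0.875000) = −0.5·(-0.575364) − 0.25·(-0.133531) = 0.3211.

0.3211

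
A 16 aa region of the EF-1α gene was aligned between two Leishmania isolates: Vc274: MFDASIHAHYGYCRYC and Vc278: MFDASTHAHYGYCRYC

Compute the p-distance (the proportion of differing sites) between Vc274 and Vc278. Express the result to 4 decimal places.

0.0625

A single mismatch occurs at site 6 (I↔T).
There are 1 differences over 16 sites, so p = 1/16 = 0.0625.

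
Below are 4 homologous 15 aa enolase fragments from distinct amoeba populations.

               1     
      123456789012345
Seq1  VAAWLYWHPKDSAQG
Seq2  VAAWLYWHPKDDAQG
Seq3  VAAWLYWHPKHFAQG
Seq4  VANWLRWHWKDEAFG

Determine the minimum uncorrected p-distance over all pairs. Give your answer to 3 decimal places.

0.067

Pairwise Hamming distances:
  Seq1 vs Seq2: 1
  Seq1 vs Seq3: 2
  Seq1 vs Seq4: 5
  Seq2 vs Seq3: 2
  Seq2 vs Seq4: 5
  Seq3 vs Seq4: 6
The smallest is 1 mismatch, between Seq1 and Seq2; p = 1/15 = 0.067.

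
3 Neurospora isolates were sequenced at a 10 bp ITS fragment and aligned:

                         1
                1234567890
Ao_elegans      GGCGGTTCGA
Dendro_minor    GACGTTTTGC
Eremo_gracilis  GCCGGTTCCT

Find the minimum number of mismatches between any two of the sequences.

Pairwise Hamming distances:
  Ao_elegans vs Dendro_minor: 4
  Ao_elegans vs Eremo_gracilis: 3
  Dendro_minor vs Eremo_gracilis: 5
The smallest is 3, between Ao_elegans and Eremo_gracilis.

3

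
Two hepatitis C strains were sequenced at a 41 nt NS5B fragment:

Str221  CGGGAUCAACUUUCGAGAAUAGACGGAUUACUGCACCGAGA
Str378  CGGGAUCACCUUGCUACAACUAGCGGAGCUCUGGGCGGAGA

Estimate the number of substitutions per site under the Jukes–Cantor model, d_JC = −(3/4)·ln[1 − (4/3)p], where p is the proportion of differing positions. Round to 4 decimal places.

The sequences differ at positions 9 (A/C), 13 (U/G), 15 (G/U), 17 (G/C), 20 (U/C), 21 (A/U), 22 (G/A), 23 (A/G), 28 (U/G), 29 (U/C), 30 (A/U), 34 (C/G), 35 (A/G), 37 (C/G).
p = 14/41 = 0.341463.
d = −0.75 · ln(1 − (4/3)·0.341463) = −0.75 · ln(0.544716) = −0.75 · (-0.607491) = 0.4556.

0.4556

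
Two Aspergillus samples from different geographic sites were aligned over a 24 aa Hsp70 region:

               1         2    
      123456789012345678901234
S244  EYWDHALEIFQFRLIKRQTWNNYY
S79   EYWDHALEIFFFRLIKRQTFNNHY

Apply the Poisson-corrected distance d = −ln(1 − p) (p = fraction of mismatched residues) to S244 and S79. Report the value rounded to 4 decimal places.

Differing sites — 11:Q/F; 20:W/F; 23:Y/H.
p = 3/24 = 0.125000.
d = −ln(1 − 0.125000) = −ln(0.875000) = 0.1335.

0.1335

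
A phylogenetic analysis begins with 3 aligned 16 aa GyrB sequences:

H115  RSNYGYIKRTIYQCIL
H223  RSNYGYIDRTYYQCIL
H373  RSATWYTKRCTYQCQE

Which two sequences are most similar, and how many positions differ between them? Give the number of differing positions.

Pairwise Hamming distances:
  H115 vs H223: 2
  H115 vs H373: 8
  H223 vs H373: 9
The smallest is 2, between H115 and H223.

2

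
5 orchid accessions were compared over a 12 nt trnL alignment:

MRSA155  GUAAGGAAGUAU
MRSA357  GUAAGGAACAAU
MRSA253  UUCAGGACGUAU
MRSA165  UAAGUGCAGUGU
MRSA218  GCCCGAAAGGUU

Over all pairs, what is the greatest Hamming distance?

9

Pairwise Hamming distances:
  MRSA155 vs MRSA357: 2
  MRSA155 vs MRSA253: 3
  MRSA155 vs MRSA165: 6
  MRSA155 vs MRSA218: 6
  MRSA357 vs MRSA253: 5
  MRSA357 vs MRSA165: 8
  MRSA357 vs MRSA218: 7
  MRSA253 vs MRSA165: 7
  MRSA253 vs MRSA218: 7
  MRSA165 vs MRSA218: 9
The largest is 9, between MRSA165 and MRSA218.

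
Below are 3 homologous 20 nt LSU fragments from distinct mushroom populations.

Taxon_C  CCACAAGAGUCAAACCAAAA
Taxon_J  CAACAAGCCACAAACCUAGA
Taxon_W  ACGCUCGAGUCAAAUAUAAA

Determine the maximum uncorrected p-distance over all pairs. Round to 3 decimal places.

Pairwise Hamming distances:
  Taxon_C vs Taxon_J: 6
  Taxon_C vs Taxon_W: 7
  Taxon_J vs Taxon_W: 11
The largest is 11 mismatches, between Taxon_J and Taxon_W; p = 11/20 = 0.550.

0.550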